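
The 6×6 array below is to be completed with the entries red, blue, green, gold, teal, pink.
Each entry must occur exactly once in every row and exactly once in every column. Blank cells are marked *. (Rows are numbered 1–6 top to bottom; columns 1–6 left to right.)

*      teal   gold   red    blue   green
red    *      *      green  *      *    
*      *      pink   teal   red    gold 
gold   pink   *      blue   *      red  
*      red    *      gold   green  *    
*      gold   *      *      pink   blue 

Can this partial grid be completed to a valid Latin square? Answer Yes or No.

No

Row 6, column 4: row 6 together with column 4 already contain {red, blue, green, gold, teal, pink} — every symbol — so nothing can go there. The grid has no valid completion.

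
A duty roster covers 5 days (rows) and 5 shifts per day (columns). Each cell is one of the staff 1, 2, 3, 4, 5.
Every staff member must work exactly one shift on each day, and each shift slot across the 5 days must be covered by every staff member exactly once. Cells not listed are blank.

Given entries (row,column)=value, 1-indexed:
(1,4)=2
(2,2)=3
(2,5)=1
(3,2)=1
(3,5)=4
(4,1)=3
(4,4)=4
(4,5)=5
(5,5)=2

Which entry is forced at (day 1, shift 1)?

1

Day 1, shift 5: day 1 has {2} and shift 5 has {1, 2, 4, 5}, leaving only 3.
Day 2, shift 4: day 2 has {1, 3} and shift 4 has {2, 4}, leaving only 5.
Day 3, shift 4: day 3 has {1, 4} and shift 4 has {2, 4, 5}, leaving only 3.
Day 4, shift 2: day 4 has {3, 4, 5} and shift 2 has {1, 3}, leaving only 2.
Day 4, shift 3: day 4 has {2, 3, 4, 5} and shift 3 has {}, leaving only 1.
Day 5, shift 4: day 5 has {2} and shift 4 has {2, 3, 4, 5}, leaving only 1.
Day 1, shift 1 is narrowed to {1, 4, 5}.
If it were 4, then day 1, shift 3 would be left with no valid symbol.
If it were 5, then day 1, shift 3 would be left with no valid symbol.
So day 1, shift 1 must be 1.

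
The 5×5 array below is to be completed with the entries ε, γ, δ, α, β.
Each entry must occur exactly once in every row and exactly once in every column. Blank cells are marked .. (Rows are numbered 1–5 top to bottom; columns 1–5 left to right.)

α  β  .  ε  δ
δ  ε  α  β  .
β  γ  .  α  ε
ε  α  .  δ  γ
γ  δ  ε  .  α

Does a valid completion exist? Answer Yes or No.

Row 2, column 5: row 2 together with column 5 already contain {ε, γ, δ, α, β} — every symbol — so nothing can go there. The grid has no valid completion.

No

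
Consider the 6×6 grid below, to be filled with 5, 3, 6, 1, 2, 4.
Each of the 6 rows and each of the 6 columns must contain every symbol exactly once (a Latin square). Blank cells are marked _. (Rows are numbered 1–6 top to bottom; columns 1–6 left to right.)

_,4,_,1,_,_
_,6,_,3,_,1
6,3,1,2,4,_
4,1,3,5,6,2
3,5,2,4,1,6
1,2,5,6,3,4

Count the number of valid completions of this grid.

2

Row 1, column 1: eliminating its row and column leaves {5, 2}.
Row 1, column 3: eliminating its row and column leaves {6}.
Row 1, column 5: eliminating its row and column leaves {5, 2}.
Row 1, column 6: eliminating its row and column leaves {5, 3}.
Row 2, column 1: eliminating its row and column leaves {5, 2}.
Row 2, column 3: eliminating its row and column leaves {4}.
Row 2, column 5: eliminating its row and column leaves {5, 2}.
Row 3, column 6: eliminating its row and column leaves {5}.
Enumerating the assignments across these blanks that avoid any row or column repeat gives 2 completions.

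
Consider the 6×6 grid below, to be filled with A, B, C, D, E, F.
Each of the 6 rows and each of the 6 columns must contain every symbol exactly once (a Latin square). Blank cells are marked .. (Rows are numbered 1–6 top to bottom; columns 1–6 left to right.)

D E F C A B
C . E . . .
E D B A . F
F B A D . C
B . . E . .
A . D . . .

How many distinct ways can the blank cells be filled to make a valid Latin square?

3

Row 2, column 2: eliminating its row and column leaves {A, F}.
Row 2, column 4: eliminating its row and column leaves {B, F}.
Row 2, column 5: eliminating its row and column leaves {B, D, F}.
Row 2, column 6: eliminating its row and column leaves {A, D}.
Row 3, column 5: eliminating its row and column leaves {C}.
Row 4, column 5: eliminating its row and column leaves {E}.
Row 5, column 2: eliminating its row and column leaves {A, C, F}.
Row 5, column 3: eliminating its row and column leaves {C}.
Row 5, column 5: eliminating its row and column leaves {C, D, F}.
Row 5, column 6: eliminating its row and column leaves {A, D}.
Row 6, column 2: eliminating its row and column leaves {C, F}.
Row 6, column 4: eliminating its row and column leaves {B, F}.
Row 6, column 5: eliminating its row and column leaves {B, C, E, F}.
Row 6, column 6: eliminating its row and column leaves {E}.
Enumerating the assignments across these blanks that avoid any row or column repeat gives 3 completions.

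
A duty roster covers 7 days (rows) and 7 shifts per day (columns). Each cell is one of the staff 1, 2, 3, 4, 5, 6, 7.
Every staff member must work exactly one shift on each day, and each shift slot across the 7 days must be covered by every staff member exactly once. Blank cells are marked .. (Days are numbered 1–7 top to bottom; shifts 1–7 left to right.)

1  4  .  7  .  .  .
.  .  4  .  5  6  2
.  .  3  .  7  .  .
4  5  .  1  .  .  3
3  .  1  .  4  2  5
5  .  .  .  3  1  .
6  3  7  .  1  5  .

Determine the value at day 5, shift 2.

Day 1, shift 6: day 1 has {1, 4, 7} and shift 6 has {1, 2, 5, 6}, leaving only 3.
Day 1, shift 7: day 1 has {1, 3, 4, 7} and shift 7 has {2, 3, 5}, leaving only 6.
Day 1, shift 5: day 1 has {1, 3, 4, 6, 7} and shift 5 has {1, 3, 4, 5, 7}, leaving only 2.
Day 1, shift 3: day 1 has {1, 2, 3, 4, 6, 7} and shift 3 has {1, 3, 4, 7}, leaving only 5.
Day 2, shift 1: day 2 has {2, 4, 5, 6} and shift 1 has {1, 3, 4, 5, 6}, leaving only 7.
Day 2, shift 2: day 2 has {2, 4, 5, 6, 7} and shift 2 has {3, 4, 5}, leaving only 1.
Day 2, shift 4: day 2 has {1, 2, 4, 5, 6, 7} and shift 4 has {1, 7}, leaving only 3.
Day 3, shift 1: day 3 has {3, 7} and shift 1 has {1, 3, 4, 5, 6, 7}, leaving only 2.
Day 3, shift 2: day 3 has {2, 3, 7} and shift 2 has {1, 3, 4, 5}, leaving only 6.
Day 5 already has {1, 2, 3, 4, 5} and shift 2 already has {1, 3, 4, 5, 6}, so day 5, shift 2 must be 7.

7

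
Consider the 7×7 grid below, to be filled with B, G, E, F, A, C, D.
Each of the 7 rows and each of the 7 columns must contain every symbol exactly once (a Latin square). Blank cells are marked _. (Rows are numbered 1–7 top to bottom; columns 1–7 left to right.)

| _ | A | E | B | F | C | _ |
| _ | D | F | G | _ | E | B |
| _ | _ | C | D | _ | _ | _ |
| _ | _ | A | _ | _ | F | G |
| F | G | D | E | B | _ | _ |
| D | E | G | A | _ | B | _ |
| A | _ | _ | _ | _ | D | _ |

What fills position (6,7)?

F

Row 1, column 1: row 1 has {B, E, F, A, C} and column 1 has {F, A, D}, leaving only G.
Row 1, column 7: row 1 has {B, G, E, F, A, C} and column 7 has {B, G}, leaving only D.
Row 2, column 1: row 2 has {B, G, E, F, D} and column 1 has {G, F, A, D}, leaving only C.
Row 2, column 5: row 2 has {B, G, E, F, C, D} and column 5 has {B, F}, leaving only A.
Row 4, column 4: row 4 has {G, F, A} and column 4 has {B, G, E, A, D}, leaving only C.
Row 4, column 2: row 4 has {G, F, A, C} and column 2 has {G, E, A, D}, leaving only B.
Row 3, column 2: row 3 has {C, D} and column 2 has {B, G, E, A, D}, leaving only F.
Row 4, column 1: row 4 has {B, G, F, A, C} and column 1 has {G, F, A, C, D}, leaving only E.
Row 3, column 1: row 3 has {F, C, D} and column 1 has {G, E, F, A, C, D}, leaving only B.
Row 4, column 5: row 4 has {B, G, E, F, A, C} and column 5 has {B, F, A}, leaving only D.
Row 5, column 6: row 5 has {B, G, E, F, D} and column 6 has {B, E, F, C, D}, leaving only A.
Row 3, column 6: row 3 has {B, F, C, D} and column 6 has {B, E, F, A, C, D}, leaving only G.
Row 3, column 5: row 3 has {B, G, F, C, D} and column 5 has {B, F, A, D}, leaving only E.
Row 3, column 7: row 3 has {B, G, E, F, C, D} and column 7 has {B, G, D}, leaving only A.
Row 5, column 7: row 5 has {B, G, E, F, A, D} and column 7 has {B, G, A, D}, leaving only C.
Row 6 already has {B, G, E, A, D} and column 7 already has {B, G, A, C, D}, so row 6, column 7 must be F.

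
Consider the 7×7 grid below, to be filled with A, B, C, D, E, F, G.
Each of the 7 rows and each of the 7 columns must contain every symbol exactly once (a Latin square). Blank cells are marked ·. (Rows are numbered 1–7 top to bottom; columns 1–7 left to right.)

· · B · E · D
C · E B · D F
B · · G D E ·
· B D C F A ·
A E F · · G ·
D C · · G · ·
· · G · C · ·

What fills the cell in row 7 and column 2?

Row 2, column 5: row 2 has {B, C, D, E, F} and column 5 has {C, D, E, F, G}, leaving only A.
Row 2, column 2: row 2 has {A, B, C, D, E, F} and column 2 has {B, C, E}, leaving only G.
Row 5, column 4: row 5 has {A, E, F, G} and column 4 has {B, C, G}, leaving only D.
Row 5, column 5: row 5 has {A, D, E, F, G} and column 5 has {A, C, D, E, F, G}, leaving only B.
Row 5, column 7: row 5 has {A, B, D, E, F, G} and column 7 has {D, F}, leaving only C.
Row 3, column 7: row 3 has {B, D, E, G} and column 7 has {C, D, F}, leaving only A.
Row 3, column 2: row 3 has {A, B, D, E, G} and column 2 has {B, C, E, G}, leaving only F.
Row 1, column 2: row 1 has {B, D, E} and column 2 has {B, C, E, F, G}, leaving only A.
Row 7 already has {C, G} and column 2 already has {A, B, C, E, F, G}, so row 7, column 2 must be D.

D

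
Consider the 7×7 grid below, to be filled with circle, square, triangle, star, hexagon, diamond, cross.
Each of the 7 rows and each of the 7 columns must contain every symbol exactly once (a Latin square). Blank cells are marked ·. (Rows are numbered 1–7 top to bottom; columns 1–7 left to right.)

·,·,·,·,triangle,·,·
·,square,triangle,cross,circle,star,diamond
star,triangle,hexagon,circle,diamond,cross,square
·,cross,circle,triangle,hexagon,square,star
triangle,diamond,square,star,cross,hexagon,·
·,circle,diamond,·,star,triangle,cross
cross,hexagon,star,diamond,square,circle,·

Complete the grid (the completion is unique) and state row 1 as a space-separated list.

circle star cross square triangle diamond hexagon

Row 1, column 2: row 1 has {triangle} and column 2 has {circle, square, triangle, hexagon, diamond, cross}, leaving only star.
Row 1, column 3: row 1 has {triangle, star} and column 3 has {circle, square, triangle, star, hexagon, diamond}, leaving only cross.
Row 1, column 6: row 1 has {triangle, star, cross} and column 6 has {circle, square, triangle, star, hexagon, cross}, leaving only diamond.
Row 2, column 1: row 2 has {circle, square, triangle, star, diamond, cross} and column 1 has {triangle, star, cross}, leaving only hexagon.
Row 4, column 1: row 4 has {circle, square, triangle, star, hexagon, cross} and column 1 has {triangle, star, hexagon, cross}, leaving only diamond.
Row 5, column 7: row 5 has {square, triangle, star, hexagon, diamond, cross} and column 7 has {square, star, diamond, cross}, leaving only circle.
Row 1, column 7: row 1 has {triangle, star, diamond, cross} and column 7 has {circle, square, star, diamond, cross}, leaving only hexagon.
Row 1, column 4: row 1 has {triangle, star, hexagon, diamond, cross} and column 4 has {circle, triangle, star, diamond, cross}, leaving only square.
Row 1, column 1: row 1 has {square, triangle, star, hexagon, diamond, cross} and column 1 has {triangle, star, hexagon, diamond, cross}, leaving only circle.
So row 1 reads: circle star cross square triangle diamond hexagon.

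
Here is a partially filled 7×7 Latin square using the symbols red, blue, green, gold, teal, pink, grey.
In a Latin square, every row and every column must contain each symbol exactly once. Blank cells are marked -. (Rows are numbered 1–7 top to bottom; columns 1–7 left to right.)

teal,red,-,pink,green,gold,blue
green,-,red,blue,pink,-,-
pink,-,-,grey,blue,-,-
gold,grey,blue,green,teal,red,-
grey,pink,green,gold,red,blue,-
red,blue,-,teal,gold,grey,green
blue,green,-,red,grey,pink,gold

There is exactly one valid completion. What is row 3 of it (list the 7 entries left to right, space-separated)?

Row 1, column 3: row 1 has {red, blue, green, gold, teal, pink} and column 3 has {red, blue, green}, leaving only grey.
Row 2, column 6: row 2 has {red, blue, green, pink} and column 6 has {red, blue, gold, pink, grey}, leaving only teal.
Row 3, column 6: row 3 has {blue, pink, grey} and column 6 has {red, blue, gold, teal, pink, grey}, leaving only green.
Row 2, column 2: row 2 has {red, blue, green, teal, pink} and column 2 has {red, blue, green, pink, grey}, leaving only gold.
Row 3, column 2: row 3 has {blue, green, pink, grey} and column 2 has {red, blue, green, gold, pink, grey}, leaving only teal.
Row 3, column 3: row 3 has {blue, green, teal, pink, grey} and column 3 has {red, blue, green, grey}, leaving only gold.
Row 3, column 7: row 3 has {blue, green, gold, teal, pink, grey} and column 7 has {blue, green, gold}, leaving only red.
So row 3 reads: pink teal gold grey blue green red.

pink teal gold grey blue green red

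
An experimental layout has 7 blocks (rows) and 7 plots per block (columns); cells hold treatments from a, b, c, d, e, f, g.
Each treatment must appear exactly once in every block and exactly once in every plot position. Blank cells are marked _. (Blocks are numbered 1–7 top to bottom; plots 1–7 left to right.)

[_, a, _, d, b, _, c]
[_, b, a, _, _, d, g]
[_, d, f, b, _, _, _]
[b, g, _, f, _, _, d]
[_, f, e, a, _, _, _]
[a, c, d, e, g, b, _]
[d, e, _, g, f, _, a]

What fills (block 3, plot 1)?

g

Block 1, plot 3: block 1 has {a, b, c, d} and plot 3 has {a, d, e, f}, leaving only g.
Block 2, plot 4: block 2 has {a, b, d, g} and plot 4 has {a, b, d, e, f, g}, leaving only c.
Block 2, plot 5: block 2 has {a, b, c, d, g} and plot 5 has {b, f, g}, leaving only e.
Block 2, plot 1: block 2 has {a, b, c, d, e, g} and plot 1 has {a, b, d}, leaving only f.
Block 1, plot 1: block 1 has {a, b, c, d, g} and plot 1 has {a, b, d, f}, leaving only e.
Block 1, plot 6: block 1 has {a, b, c, d, e, g} and plot 6 has {b, d}, leaving only f.
Block 3, plot 7: block 3 has {b, d, f} and plot 7 has {a, c, d, g}, leaving only e.
Block 4, plot 3: block 4 has {b, d, f, g} and plot 3 has {a, d, e, f, g}, leaving only c.
Block 4, plot 5: block 4 has {b, c, d, f, g} and plot 5 has {b, e, f, g}, leaving only a.
Block 3, plot 5: block 3 has {b, d, e, f} and plot 5 has {a, b, e, f, g}, leaving only c.
Block 3 already has {b, c, d, e, f} and plot 1 already has {a, b, d, e, f}, so block 3, plot 1 must be g.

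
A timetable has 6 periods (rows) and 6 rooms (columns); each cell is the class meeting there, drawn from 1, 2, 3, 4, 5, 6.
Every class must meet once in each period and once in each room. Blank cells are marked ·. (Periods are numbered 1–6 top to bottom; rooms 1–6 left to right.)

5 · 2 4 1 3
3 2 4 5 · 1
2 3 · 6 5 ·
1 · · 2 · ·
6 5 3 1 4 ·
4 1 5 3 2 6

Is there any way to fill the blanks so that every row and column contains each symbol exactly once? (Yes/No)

Yes

No period or room among the givens repeats a symbol, and propagating forced cells runs into no contradiction.
One valid completion exists (for instance, 5 6 2 4 1 3 / 3 2 4 5 6 1 / 2 3 1 6 5 4 / 1 4 6 2 3 5 / 6 5 3 1 4 2 / 4 1 5 3 2 6).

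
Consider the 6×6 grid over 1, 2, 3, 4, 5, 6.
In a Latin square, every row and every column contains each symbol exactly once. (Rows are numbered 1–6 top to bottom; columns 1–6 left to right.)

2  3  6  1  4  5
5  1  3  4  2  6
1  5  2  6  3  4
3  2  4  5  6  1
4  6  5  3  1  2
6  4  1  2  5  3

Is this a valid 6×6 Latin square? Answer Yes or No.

Yes

Each row is a permutation of the 6 symbols, and so is each column.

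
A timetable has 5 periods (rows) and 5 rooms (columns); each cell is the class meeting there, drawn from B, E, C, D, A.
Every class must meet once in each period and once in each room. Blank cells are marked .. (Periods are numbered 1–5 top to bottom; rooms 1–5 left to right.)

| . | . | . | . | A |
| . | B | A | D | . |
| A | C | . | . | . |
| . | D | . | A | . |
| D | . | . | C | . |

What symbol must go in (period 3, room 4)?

Period 1, room 2: period 1 has {A} and room 2 has {B, C, D}, leaving only E.
Period 1, room 4: period 1 has {E, A} and room 4 has {C, D, A}, leaving only B.
Period 3 already has {C, A} and room 4 already has {B, C, D, A}, so period 3, room 4 must be E.

E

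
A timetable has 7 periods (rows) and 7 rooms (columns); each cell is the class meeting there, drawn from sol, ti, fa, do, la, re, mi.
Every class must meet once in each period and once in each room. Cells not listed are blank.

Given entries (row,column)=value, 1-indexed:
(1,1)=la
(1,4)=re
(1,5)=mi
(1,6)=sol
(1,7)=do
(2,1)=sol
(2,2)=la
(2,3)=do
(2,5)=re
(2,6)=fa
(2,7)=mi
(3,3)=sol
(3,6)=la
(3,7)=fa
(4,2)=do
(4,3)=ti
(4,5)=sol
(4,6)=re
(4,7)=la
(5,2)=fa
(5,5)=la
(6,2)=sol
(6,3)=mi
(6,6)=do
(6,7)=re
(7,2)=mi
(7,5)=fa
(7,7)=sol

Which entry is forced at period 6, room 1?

Period 1, room 2: period 1 has {sol, do, la, re, mi} and room 2 has {sol, fa, do, la, mi}, leaving only ti.
Period 1, room 3: period 1 has {sol, ti, do, la, re, mi} and room 3 has {sol, ti, do, mi}, leaving only fa.
Period 2, room 4: period 2 has {sol, fa, do, la, re, mi} and room 4 has {re}, leaving only ti.
Period 3, room 2: period 3 has {sol, fa, la} and room 2 has {sol, ti, fa, do, la, mi}, leaving only re.
Period 5, room 3: period 5 has {fa, la} and room 3 has {sol, ti, fa, do, mi}, leaving only re.
Period 5, room 7: period 5 has {fa, la, re} and room 7 has {sol, fa, do, la, re, mi}, leaving only ti.
Period 5, room 6: period 5 has {ti, fa, la, re} and room 6 has {sol, fa, do, la, re}, leaving only mi.
Period 5, room 1: period 5 has {ti, fa, la, re, mi} and room 1 has {sol, la}, leaving only do.
Period 5, room 4: period 5 has {ti, fa, do, la, re, mi} and room 4 has {ti, re}, leaving only sol.
Period 6, room 5: period 6 has {sol, do, re, mi} and room 5 has {sol, fa, la, re, mi}, leaving only ti.
Period 6 already has {sol, ti, do, re, mi} and room 1 already has {sol, do, la}, so period 6, room 1 must be fa.

fa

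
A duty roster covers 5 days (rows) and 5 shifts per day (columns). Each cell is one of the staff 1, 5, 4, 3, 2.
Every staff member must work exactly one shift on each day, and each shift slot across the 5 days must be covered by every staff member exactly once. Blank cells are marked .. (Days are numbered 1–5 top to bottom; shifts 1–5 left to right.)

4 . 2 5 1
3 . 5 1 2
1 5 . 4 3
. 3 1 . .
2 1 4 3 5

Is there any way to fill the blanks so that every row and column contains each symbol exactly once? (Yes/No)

Day 1, shift 2: day 1 together with shift 2 already contain {1, 5, 4, 3, 2} — every symbol — so nothing can go there. The grid has no valid completion.

No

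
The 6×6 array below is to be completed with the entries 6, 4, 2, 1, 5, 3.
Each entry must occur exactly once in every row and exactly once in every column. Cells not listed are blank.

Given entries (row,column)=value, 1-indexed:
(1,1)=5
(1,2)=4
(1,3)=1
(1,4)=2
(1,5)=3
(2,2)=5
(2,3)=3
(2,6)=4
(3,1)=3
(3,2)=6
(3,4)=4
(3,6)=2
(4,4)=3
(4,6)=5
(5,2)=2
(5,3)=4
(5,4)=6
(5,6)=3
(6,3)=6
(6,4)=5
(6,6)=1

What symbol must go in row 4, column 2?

Row 4 already has {5, 3} and column 2 already has {6, 4, 2, 5}, so row 4, column 2 must be 1.

1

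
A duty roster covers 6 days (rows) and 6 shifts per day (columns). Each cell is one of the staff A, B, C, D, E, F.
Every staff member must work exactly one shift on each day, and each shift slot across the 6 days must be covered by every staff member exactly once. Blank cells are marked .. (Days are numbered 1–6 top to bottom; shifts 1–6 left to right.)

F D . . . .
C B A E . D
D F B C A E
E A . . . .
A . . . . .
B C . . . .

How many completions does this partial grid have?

20

Day 1, shift 3: eliminating its day and shift leaves {C, E}.
Day 1, shift 4: eliminating its day and shift leaves {A, B}.
Day 1, shift 5: eliminating its day and shift leaves {B, C, E}.
Day 1, shift 6: eliminating its day and shift leaves {A, B, C}.
Day 2, shift 5: eliminating its day and shift leaves {F}.
Day 4, shift 3: eliminating its day and shift leaves {C, D, F}.
Day 4, shift 4: eliminating its day and shift leaves {B, D, F}.
Day 4, shift 5: eliminating its day and shift leaves {B, C, D, F}.
Day 4, shift 6: eliminating its day and shift leaves {B, C, F}.
Day 5, shift 2: eliminating its day and shift leaves {E}.
Day 5, shift 3: eliminating its day and shift leaves {C, D, E, F}.
Day 5, shift 4: eliminating its day and shift leaves {B, D, F}.
Day 5, shift 5: eliminating its day and shift leaves {B, C, D, E, F}.
Day 5, shift 6: eliminating its day and shift leaves {B, C, F}.
Day 6, shift 3: eliminating its day and shift leaves {D, E, F}.
Day 6, shift 4: eliminating its day and shift leaves {A, D, F}.
Day 6, shift 5: eliminating its day and shift leaves {D, E, F}.
Day 6, shift 6: eliminating its day and shift leaves {A, F}.
Enumerating the assignments across these blanks that avoid any day or shift repeat gives 20 completions.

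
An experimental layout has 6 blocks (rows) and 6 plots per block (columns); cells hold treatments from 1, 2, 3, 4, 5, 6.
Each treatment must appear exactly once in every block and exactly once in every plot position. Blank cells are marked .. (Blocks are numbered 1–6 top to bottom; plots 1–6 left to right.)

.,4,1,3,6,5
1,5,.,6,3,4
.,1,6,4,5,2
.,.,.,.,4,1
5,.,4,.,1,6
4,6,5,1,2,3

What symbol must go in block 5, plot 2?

3

Block 1, plot 1: block 1 has {1, 3, 4, 5, 6} and plot 1 has {1, 4, 5}, leaving only 2.
Block 2, plot 3: block 2 has {1, 3, 4, 5, 6} and plot 3 has {1, 4, 5, 6}, leaving only 2.
Block 3, plot 1: block 3 has {1, 2, 4, 5, 6} and plot 1 has {1, 2, 4, 5}, leaving only 3.
Block 4, plot 1: block 4 has {1, 4} and plot 1 has {1, 2, 3, 4, 5}, leaving only 6.
Block 4, plot 3: block 4 has {1, 4, 6} and plot 3 has {1, 2, 4, 5, 6}, leaving only 3.
Block 4, plot 2: block 4 has {1, 3, 4, 6} and plot 2 has {1, 4, 5, 6}, leaving only 2.
Block 5 already has {1, 4, 5, 6} and plot 2 already has {1, 2, 4, 5, 6}, so block 5, plot 2 must be 3.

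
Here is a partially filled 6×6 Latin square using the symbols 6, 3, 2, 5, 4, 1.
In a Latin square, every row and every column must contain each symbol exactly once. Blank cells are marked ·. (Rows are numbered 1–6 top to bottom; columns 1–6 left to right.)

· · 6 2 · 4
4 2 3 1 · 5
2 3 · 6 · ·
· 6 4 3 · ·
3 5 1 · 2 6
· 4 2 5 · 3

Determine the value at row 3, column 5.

Row 1, column 2: row 1 has {6, 2, 4} and column 2 has {6, 3, 2, 5, 4}, leaving only 1.
Row 1, column 1: row 1 has {6, 2, 4, 1} and column 1 has {3, 2, 4}, leaving only 5.
Row 1, column 5: row 1 has {6, 2, 5, 4, 1} and column 5 has {2}, leaving only 3.
Row 2, column 5: row 2 has {3, 2, 5, 4, 1} and column 5 has {3, 2}, leaving only 6.
Row 3, column 3: row 3 has {6, 3, 2} and column 3 has {6, 3, 2, 4, 1}, leaving only 5.
Row 3, column 6: row 3 has {6, 3, 2, 5} and column 6 has {6, 3, 5, 4}, leaving only 1.
Row 3 already has {6, 3, 2, 5, 1} and column 5 already has {6, 3, 2}, so row 3, column 5 must be 4.

4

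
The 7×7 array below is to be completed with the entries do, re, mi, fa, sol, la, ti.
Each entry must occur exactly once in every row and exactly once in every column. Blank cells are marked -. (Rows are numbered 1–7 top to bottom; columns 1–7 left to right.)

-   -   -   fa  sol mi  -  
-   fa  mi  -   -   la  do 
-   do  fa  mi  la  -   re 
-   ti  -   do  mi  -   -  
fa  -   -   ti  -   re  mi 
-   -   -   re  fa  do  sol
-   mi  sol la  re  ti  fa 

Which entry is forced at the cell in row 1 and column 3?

do

Row 2, column 4: row 2 has {do, mi, fa, la} and column 4 has {do, re, mi, fa, la, ti}, leaving only sol.
Row 2, column 5: row 2 has {do, mi, fa, sol, la} and column 5 has {re, mi, fa, sol, la}, leaving only ti.
Row 2, column 1: row 2 has {do, mi, fa, sol, la, ti} and column 1 has {fa}, leaving only re.
Row 3, column 6: row 3 has {do, re, mi, fa, la} and column 6 has {do, re, mi, la, ti}, leaving only sol.
Row 3, column 1: row 3 has {do, re, mi, fa, sol, la} and column 1 has {re, fa}, leaving only ti.
Row 4, column 6: row 4 has {do, mi, ti} and column 6 has {do, re, mi, sol, la, ti}, leaving only fa.
Row 4, column 7: row 4 has {do, mi, fa, ti} and column 7 has {do, re, mi, fa, sol}, leaving only la.
Row 1, column 7: row 1 has {mi, fa, sol} and column 7 has {do, re, mi, fa, sol, la}, leaving only ti.
Row 4, column 1: row 4 has {do, mi, fa, la, ti} and column 1 has {re, fa, ti}, leaving only sol.
Row 4, column 3: row 4 has {do, mi, fa, sol, la, ti} and column 3 has {mi, fa, sol}, leaving only re.
Row 5, column 5: row 5 has {re, mi, fa, ti} and column 5 has {re, mi, fa, sol, la, ti}, leaving only do.
Row 5, column 3: row 5 has {do, re, mi, fa, ti} and column 3 has {re, mi, fa, sol}, leaving only la.
Row 1 already has {mi, fa, sol, ti} and column 3 already has {re, mi, fa, sol, la}, so row 1, column 3 must be do.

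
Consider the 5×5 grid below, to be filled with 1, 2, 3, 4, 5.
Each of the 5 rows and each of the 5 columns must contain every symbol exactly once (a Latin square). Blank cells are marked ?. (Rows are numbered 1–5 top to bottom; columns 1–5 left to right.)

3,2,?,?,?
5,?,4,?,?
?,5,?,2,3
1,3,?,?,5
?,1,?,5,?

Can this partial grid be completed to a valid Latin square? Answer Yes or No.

Row 2, column 2: row 2 together with column 2 already contain {1, 2, 3, 4, 5} — every symbol — so nothing can go there. The grid has no valid completion.

No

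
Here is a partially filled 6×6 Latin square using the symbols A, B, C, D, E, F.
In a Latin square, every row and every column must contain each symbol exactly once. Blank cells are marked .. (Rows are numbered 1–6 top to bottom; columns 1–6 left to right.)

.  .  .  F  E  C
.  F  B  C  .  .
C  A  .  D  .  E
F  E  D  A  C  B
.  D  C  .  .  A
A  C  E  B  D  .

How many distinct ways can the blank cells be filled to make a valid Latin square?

1

Row 1, column 1: eliminating its row and column leaves {B, D}.
Row 1, column 2: eliminating its row and column leaves {B}.
Row 1, column 3: eliminating its row and column leaves {A}.
Row 2, column 1: eliminating its row and column leaves {D, E}.
Row 2, column 5: eliminating its row and column leaves {A}.
Row 2, column 6: eliminating its row and column leaves {D}.
Row 3, column 3: eliminating its row and column leaves {F}.
Row 3, column 5: eliminating its row and column leaves {B, F}.
Row 5, column 1: eliminating its row and column leaves {B, E}.
Row 5, column 4: eliminating its row and column leaves {E}.
Row 5, column 5: eliminating its row and column leaves {B, F}.
Row 6, column 6: eliminating its row and column leaves {F}.
Only one assignment across all blanks avoids any row or column repeat, giving 1 completion.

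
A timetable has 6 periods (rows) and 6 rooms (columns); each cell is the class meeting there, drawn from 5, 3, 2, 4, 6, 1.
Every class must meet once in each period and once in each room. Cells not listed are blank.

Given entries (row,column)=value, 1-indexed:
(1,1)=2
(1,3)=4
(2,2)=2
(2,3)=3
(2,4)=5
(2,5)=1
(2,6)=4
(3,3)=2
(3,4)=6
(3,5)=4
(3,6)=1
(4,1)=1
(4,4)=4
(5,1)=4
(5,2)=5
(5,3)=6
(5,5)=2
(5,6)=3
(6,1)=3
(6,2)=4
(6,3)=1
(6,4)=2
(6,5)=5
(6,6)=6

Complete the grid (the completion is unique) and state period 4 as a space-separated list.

Period 4, room 3: period 4 has {4, 1} and room 3 has {3, 2, 4, 6, 1}, leaving only 5.
Period 4, room 6: period 4 has {5, 4, 1} and room 6 has {3, 4, 6, 1}, leaving only 2.
Period 1, room 6: period 1 has {2, 4} and room 6 has {3, 2, 4, 6, 1}, leaving only 5.
Period 2, room 1: period 2 has {5, 3, 2, 4, 1} and room 1 has {3, 2, 4, 1}, leaving only 6.
Period 3, room 1: period 3 has {2, 4, 6, 1} and room 1 has {3, 2, 4, 6, 1}, leaving only 5.
Period 3, room 2: period 3 has {5, 2, 4, 6, 1} and room 2 has {5, 2, 4}, leaving only 3.
Period 4, room 2: period 4 has {5, 2, 4, 1} and room 2 has {5, 3, 2, 4}, leaving only 6.
Period 4, room 5: period 4 has {5, 2, 4, 6, 1} and room 5 has {5, 2, 4, 1}, leaving only 3.
So period 4 reads: 1 6 5 4 3 2.

1 6 5 4 3 2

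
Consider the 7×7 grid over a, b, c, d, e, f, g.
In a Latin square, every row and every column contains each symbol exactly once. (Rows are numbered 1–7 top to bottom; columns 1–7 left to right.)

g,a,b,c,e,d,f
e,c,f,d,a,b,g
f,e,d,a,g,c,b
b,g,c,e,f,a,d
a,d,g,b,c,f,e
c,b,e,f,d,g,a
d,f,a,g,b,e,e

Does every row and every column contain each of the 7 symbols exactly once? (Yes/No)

No

Row 7 contains e twice (at columns 6 and 7), so it is not a permutation.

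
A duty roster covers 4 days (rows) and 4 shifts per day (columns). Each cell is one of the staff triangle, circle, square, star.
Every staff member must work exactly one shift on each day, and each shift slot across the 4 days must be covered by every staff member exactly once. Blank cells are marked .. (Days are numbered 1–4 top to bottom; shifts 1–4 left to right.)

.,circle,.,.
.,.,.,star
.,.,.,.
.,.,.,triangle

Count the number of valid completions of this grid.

Day 1, shift 1: eliminating its day and shift leaves {triangle, square, star}.
Day 1, shift 3: eliminating its day and shift leaves {triangle, square, star}.
Day 1, shift 4: eliminating its day and shift leaves {square}.
Day 2, shift 1: eliminating its day and shift leaves {triangle, circle, square}.
Day 2, shift 2: eliminating its day and shift leaves {triangle, square}.
Day 2, shift 3: eliminating its day and shift leaves {triangle, circle, square}.
Day 3, shift 1: eliminating its day and shift leaves {triangle, circle, square, star}.
Day 3, shift 2: eliminating its day and shift leaves {triangle, square, star}.
Day 3, shift 3: eliminating its day and shift leaves {triangle, circle, square, star}.
Day 3, shift 4: eliminating its day and shift leaves {circle, square}.
Day 4, shift 1: eliminating its day and shift leaves {circle, square, star}.
Day 4, shift 2: eliminating its day and shift leaves {square, star}.
Day 4, shift 3: eliminating its day and shift leaves {circle, square, star}.
Enumerating the assignments across these blanks that avoid any day or shift repeat gives 8 completions.

8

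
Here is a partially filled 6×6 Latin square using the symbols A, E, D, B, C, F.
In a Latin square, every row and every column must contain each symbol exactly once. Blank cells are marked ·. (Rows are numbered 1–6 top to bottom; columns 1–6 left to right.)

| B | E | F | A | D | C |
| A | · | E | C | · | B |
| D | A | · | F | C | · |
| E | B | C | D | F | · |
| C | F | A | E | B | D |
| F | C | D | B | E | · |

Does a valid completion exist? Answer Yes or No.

No

Row 2, column 5: row 2 together with column 5 already contain {A, E, D, B, C, F} — every symbol — so nothing can go there. The grid has no valid completion.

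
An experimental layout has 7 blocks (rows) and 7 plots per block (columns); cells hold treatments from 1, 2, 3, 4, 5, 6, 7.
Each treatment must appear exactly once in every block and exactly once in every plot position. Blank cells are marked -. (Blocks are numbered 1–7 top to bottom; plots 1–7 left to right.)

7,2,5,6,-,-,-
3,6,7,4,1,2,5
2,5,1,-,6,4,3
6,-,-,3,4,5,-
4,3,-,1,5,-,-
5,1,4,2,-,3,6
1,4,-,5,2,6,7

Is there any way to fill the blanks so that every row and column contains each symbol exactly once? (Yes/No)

No block or plot among the givens repeats a symbol, and propagating forced cells runs into no contradiction.
One valid completion exists (for instance, 7 2 5 6 3 1 4 / 3 6 7 4 1 2 5 / 2 5 1 7 6 4 3 / 6 7 2 3 4 5 1 / 4 3 6 1 5 7 2 / 5 1 4 2 7 3 6 / 1 4 3 5 2 6 7).

Yes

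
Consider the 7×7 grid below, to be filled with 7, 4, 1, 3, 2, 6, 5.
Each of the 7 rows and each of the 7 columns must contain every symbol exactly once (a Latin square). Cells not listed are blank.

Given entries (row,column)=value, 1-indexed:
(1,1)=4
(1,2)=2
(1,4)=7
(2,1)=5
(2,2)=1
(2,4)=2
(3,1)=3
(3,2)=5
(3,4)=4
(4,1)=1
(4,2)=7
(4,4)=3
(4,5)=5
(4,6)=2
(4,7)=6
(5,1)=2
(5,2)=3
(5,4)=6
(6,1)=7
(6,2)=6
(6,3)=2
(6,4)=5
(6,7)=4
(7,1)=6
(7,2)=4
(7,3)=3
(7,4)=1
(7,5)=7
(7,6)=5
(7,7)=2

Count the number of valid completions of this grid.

9

Row 1, column 3: eliminating its row and column leaves {1, 6, 5}.
Row 1, column 5: eliminating its row and column leaves {1, 3, 6}.
Row 1, column 6: eliminating its row and column leaves {1, 3, 6}.
Row 1, column 7: eliminating its row and column leaves {1, 3, 5}.
Row 2, column 3: eliminating its row and column leaves {7, 4, 6}.
Row 2, column 5: eliminating its row and column leaves {4, 3, 6}.
Row 2, column 6: eliminating its row and column leaves {7, 4, 3, 6}.
Row 2, column 7: eliminating its row and column leaves {7, 3}.
Row 3, column 3: eliminating its row and column leaves {7, 1, 6}.
Row 3, column 5: eliminating its row and column leaves {1, 2, 6}.
Row 3, column 6: eliminating its row and column leaves {7, 1, 6}.
Row 3, column 7: eliminating its row and column leaves {7, 1}.
Row 4, column 3: eliminating its row and column leaves {4}.
Row 5, column 3: eliminating its row and column leaves {7, 4, 1, 5}.
Row 5, column 5: eliminating its row and column leaves {4, 1}.
Row 5, column 6: eliminating its row and column leaves {7, 4, 1}.
Row 5, column 7: eliminating its row and column leaves {7, 1, 5}.
Row 6, column 5: eliminating its row and column leaves {1, 3}.
Row 6, column 6: eliminating its row and column leaves {1, 3}.
Enumerating the assignments across these blanks that avoid any row or column repeat gives 9 completions.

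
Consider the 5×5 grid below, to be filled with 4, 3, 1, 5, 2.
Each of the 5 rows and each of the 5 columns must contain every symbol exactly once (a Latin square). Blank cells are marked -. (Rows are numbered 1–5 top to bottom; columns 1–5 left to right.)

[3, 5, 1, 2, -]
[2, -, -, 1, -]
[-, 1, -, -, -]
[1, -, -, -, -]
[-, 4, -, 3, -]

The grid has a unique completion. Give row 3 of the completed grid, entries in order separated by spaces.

4 1 3 5 2

Row 1, column 5: row 1 has {3, 1, 5, 2} and column 5 has {}, leaving only 4.
Row 2, column 2: row 2 has {1, 2} and column 2 has {4, 1, 5}, leaving only 3.
Row 2, column 5: row 2 has {3, 1, 2} and column 5 has {4}, leaving only 5.
Row 2, column 3: row 2 has {3, 1, 5, 2} and column 3 has {1}, leaving only 4.
Row 4, column 2: row 4 has {1} and column 2 has {4, 3, 1, 5}, leaving only 2.
Row 4, column 5: row 4 has {1, 2} and column 5 has {4, 5}, leaving only 3.
Row 3, column 5: row 3 has {1} and column 5 has {4, 3, 5}, leaving only 2.
Row 4, column 3: row 4 has {3, 1, 2} and column 3 has {4, 1}, leaving only 5.
Row 3, column 3: row 3 has {1, 2} and column 3 has {4, 1, 5}, leaving only 3.
Row 4, column 4: row 4 has {3, 1, 5, 2} and column 4 has {3, 1, 2}, leaving only 4.
Row 3, column 4: row 3 has {3, 1, 2} and column 4 has {4, 3, 1, 2}, leaving only 5.
Row 3, column 1: row 3 has {3, 1, 5, 2} and column 1 has {3, 1, 2}, leaving only 4.
So row 3 reads: 4 1 3 5 2.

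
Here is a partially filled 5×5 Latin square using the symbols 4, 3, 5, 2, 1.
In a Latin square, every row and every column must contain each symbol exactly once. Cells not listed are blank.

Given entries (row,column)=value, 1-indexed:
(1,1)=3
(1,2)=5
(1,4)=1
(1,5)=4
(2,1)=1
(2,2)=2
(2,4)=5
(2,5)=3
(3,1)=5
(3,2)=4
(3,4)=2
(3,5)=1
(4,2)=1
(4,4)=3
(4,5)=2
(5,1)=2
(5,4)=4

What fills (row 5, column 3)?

Row 1, column 3: row 1 has {4, 3, 5, 1} and column 3 has {}, leaving only 2.
Row 2, column 3: row 2 has {3, 5, 2, 1} and column 3 has {2}, leaving only 4.
Row 3, column 3: row 3 has {4, 5, 2, 1} and column 3 has {4, 2}, leaving only 3.
Row 4, column 1: row 4 has {3, 2, 1} and column 1 has {3, 5, 2, 1}, leaving only 4.
Row 4, column 3: row 4 has {4, 3, 2, 1} and column 3 has {4, 3, 2}, leaving only 5.
Row 5 already has {4, 2} and column 3 already has {4, 3, 5, 2}, so row 5, column 3 must be 1.

1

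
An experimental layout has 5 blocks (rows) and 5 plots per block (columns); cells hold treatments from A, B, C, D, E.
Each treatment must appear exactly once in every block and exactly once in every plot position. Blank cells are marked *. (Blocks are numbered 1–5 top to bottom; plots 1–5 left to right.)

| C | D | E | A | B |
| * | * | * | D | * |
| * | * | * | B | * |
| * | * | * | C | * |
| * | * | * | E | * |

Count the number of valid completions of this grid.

56

Block 2, plot 1: eliminating its block and plot leaves {A, B, E}.
Block 2, plot 2: eliminating its block and plot leaves {A, B, C, E}.
Block 2, plot 3: eliminating its block and plot leaves {A, B, C}.
Block 2, plot 5: eliminating its block and plot leaves {A, C, E}.
Block 3, plot 1: eliminating its block and plot leaves {A, D, E}.
Block 3, plot 2: eliminating its block and plot leaves {A, C, E}.
Block 3, plot 3: eliminating its block and plot leaves {A, C, D}.
Block 3, plot 5: eliminating its block and plot leaves {A, C, D, E}.
Block 4, plot 1: eliminating its block and plot leaves {A, B, D, E}.
Block 4, plot 2: eliminating its block and plot leaves {A, B, E}.
Block 4, plot 3: eliminating its block and plot leaves {A, B, D}.
Block 4, plot 5: eliminating its block and plot leaves {A, D, E}.
Block 5, plot 1: eliminating its block and plot leaves {A, B, D}.
Block 5, plot 2: eliminating its block and plot leaves {A, B, C}.
Block 5, plot 3: eliminating its block and plot leaves {A, B, C, D}.
Block 5, plot 5: eliminating its block and plot leaves {A, C, D}.
Enumerating the assignments across these blanks that avoid any block or plot repeat gives 56 completions.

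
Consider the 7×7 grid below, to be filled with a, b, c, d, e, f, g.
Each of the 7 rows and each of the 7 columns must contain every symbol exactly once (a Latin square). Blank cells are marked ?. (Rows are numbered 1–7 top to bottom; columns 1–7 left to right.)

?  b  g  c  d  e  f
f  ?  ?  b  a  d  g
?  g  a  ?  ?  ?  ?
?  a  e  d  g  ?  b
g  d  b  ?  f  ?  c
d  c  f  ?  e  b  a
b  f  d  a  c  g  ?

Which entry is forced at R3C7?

Row 1, column 1: row 1 has {b, c, d, e, f, g} and column 1 has {b, d, f, g}, leaving only a.
Row 2, column 2: row 2 has {a, b, d, f, g} and column 2 has {a, b, c, d, f, g}, leaving only e.
Row 2, column 3: row 2 has {a, b, d, e, f, g} and column 3 has {a, b, d, e, f, g}, leaving only c.
Row 3, column 5: row 3 has {a, g} and column 5 has {a, c, d, e, f, g}, leaving only b.
Row 4, column 1: row 4 has {a, b, d, e, g} and column 1 has {a, b, d, f, g}, leaving only c.
Row 3, column 1: row 3 has {a, b, g} and column 1 has {a, b, c, d, f, g}, leaving only e.
Row 3 already has {a, b, e, g} and column 7 already has {a, b, c, f, g}, so row 3, column 7 must be d.

d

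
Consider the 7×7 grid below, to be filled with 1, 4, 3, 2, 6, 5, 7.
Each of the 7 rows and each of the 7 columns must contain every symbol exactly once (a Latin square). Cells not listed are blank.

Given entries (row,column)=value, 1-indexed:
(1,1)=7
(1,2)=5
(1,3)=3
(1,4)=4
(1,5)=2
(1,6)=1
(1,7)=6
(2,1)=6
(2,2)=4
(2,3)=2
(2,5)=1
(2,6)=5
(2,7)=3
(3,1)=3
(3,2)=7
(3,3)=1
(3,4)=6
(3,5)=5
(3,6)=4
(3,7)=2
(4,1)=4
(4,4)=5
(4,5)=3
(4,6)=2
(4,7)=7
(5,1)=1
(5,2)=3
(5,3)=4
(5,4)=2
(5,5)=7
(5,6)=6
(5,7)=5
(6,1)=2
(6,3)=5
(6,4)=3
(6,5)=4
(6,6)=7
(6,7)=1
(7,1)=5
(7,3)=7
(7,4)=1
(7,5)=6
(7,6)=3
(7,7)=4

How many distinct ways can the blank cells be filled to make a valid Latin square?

1

Row 2, column 4: eliminating its row and column leaves {7}.
Row 4, column 2: eliminating its row and column leaves {1, 6}.
Row 4, column 3: eliminating its row and column leaves {6}.
Row 6, column 2: eliminating its row and column leaves {6}.
Row 7, column 2: eliminating its row and column leaves {2}.
Only one assignment across all blanks avoids any row or column repeat, giving 1 completion.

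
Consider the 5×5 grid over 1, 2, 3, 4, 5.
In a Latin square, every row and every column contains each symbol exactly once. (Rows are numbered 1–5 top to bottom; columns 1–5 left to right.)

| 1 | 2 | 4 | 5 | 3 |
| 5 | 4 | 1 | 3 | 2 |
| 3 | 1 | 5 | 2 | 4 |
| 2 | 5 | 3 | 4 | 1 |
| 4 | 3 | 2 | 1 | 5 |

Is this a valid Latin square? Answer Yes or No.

Each row is a permutation of the 5 symbols, and so is each column.

Yes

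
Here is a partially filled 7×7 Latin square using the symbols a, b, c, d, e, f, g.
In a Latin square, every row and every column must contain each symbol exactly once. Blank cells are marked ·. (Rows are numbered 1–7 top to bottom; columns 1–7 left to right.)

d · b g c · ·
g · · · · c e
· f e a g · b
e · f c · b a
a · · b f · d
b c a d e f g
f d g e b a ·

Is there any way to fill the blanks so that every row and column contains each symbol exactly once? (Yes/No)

Yes

No row or column among the givens repeats a symbol, and propagating forced cells runs into no contradiction.
One valid completion exists (for instance, d a b g c e f / g b d f a c e / c f e a g d b / e g f c d b a / a e c b f g d / b c a d e f g / f d g e b a c).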